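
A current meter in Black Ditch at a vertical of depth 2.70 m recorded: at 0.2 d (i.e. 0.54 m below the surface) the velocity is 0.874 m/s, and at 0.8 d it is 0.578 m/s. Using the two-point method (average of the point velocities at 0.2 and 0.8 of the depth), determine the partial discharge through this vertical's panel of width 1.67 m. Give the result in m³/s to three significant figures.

3.27 m³/s

v̄ = (0.874 + 0.578) / 2 = 0.7260 m/s
q = v̄ × d × w = 0.7260 × 2.70 × 1.67 = 3.274 m³/s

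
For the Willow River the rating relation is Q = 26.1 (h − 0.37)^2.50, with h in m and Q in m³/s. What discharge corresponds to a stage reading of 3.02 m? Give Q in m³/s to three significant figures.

Q = 26.1 × (3.02 − 0.37)^2.50 = 26.1 × 2.65^2.50 = 298.4 m³/s

298 m³/s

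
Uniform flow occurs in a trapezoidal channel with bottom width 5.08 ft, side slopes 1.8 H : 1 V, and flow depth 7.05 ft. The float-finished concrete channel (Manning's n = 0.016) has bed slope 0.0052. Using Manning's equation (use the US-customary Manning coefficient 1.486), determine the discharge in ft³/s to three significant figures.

2000 ft³/s

A = (b + z·y)·y = (5.08 + 1.8×7.05)×7.05 = 125.3 ft²
P = b + 2y√(1+z²) = 5.08 + 2×7.05×√(1+1.8²) = 34.11 ft
R = A/P = 125.3/34.11 = 3.672 ft
Q = (1.486/n)·A·R^(2/3)·S^(1/2) = (1.486/0.016) × 125.3 × 3.672^(2/3) × 0.0052^(1/2) = 1997 ft³/s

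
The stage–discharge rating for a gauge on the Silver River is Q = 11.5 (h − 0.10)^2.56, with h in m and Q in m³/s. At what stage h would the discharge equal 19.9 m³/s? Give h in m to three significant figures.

h − h₀ = (Q/C)^(1/b) = (19.9/11.5)^(1/2.56) = 1.239 m
h = 0.10 + 1.239 = 1.339 m

1.34 m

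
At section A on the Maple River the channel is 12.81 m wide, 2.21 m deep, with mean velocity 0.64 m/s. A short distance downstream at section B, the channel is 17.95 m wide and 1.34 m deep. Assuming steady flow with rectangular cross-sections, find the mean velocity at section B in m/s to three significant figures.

Q = A₁V₁ = (12.81×2.21) × 0.64 = 18.12 m³/s
A₂ = 17.95 × 1.34 = 24.05 m²
V₂ = Q/A₂ = 18.12/24.05 = 0.7533 m/s

0.753 m/s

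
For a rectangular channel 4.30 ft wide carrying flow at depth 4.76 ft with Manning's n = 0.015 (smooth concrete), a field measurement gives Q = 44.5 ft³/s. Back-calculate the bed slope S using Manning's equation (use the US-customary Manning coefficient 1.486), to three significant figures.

0.000285

A = b·y = 4.30 × 4.76 = 20.47 ft²
P = b + 2y = 4.30 + 2×4.76 = 13.82 ft
R = A/P = 20.47/13.82 = 1.481 ft
S = (Q·n / (1.486·A·R^(2/3)))² = (44.5×0.015 / (1.486×20.47×1.299))² = 0.0002853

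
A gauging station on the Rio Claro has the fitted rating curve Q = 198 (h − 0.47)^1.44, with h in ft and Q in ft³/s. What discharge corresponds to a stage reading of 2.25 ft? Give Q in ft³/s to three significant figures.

Q = 198 × (2.25 − 0.47)^1.44 = 198 × 1.78^1.44 = 454.2 ft³/s

454 ft³/s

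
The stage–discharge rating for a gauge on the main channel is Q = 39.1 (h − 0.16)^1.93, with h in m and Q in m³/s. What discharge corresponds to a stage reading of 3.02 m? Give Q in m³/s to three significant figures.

297 m³/s

Q = 39.1 × (3.02 − 0.16)^1.93 = 39.1 × 2.86^1.93 = 297.1 m³/s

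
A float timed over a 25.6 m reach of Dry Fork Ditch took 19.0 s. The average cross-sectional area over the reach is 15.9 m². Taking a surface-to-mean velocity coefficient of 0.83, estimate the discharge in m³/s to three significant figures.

17.8 m³/s

v_surface = L / t̄ = 25.6 / 19 = 1.347 m/s
v_mean = 0.83 × 1.347 = 1.118 m/s
Q = A × v_mean = 15.9 × 1.118 = 17.78 m³/s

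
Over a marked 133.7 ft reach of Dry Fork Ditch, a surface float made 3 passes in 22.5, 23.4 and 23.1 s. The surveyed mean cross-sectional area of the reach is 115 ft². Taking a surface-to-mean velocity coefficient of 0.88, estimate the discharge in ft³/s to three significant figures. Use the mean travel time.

588 ft³/s

t̄ = (22.5 + 23.4 + 23.1) / 3 = 23 s
v_surface = L / t̄ = 133.7 / 23 = 5.813 ft/s
v_mean = 0.88 × 5.813 = 5.115 ft/s
Q = A × v_mean = 115 × 5.115 = 588.3 ft³/s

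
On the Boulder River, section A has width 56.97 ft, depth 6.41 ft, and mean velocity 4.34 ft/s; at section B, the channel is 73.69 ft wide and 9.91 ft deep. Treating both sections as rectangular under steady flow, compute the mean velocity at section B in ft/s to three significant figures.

Q = A₁V₁ = (56.97×6.41) × 4.34 = 1585 ft³/s
A₂ = 73.69 × 9.91 = 730.3 ft²
V₂ = Q/A₂ = 1585/730.3 = 2.170 ft/s

2.17 ft/s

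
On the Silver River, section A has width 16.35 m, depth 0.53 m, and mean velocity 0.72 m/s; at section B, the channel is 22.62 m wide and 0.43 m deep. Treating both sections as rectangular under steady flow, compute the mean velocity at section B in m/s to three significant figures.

0.641 m/s

Q = A₁V₁ = (16.35×0.53) × 0.72 = 6.239 m³/s
A₂ = 22.62 × 0.43 = 9.727 m²
V₂ = Q/A₂ = 6.239/9.727 = 0.6415 m/s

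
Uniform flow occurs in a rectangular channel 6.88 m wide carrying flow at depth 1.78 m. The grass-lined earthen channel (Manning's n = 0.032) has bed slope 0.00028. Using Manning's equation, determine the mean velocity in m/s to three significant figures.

A = b·y = 6.88 × 1.78 = 12.25 m²
P = b + 2y = 6.88 + 2×1.78 = 10.44 m
R = A/P = 12.25/10.44 = 1.173 m
Q = (1/n)·A·R^(2/3)·S^(1/2) = (1/0.032) × 12.25 × 1.173^(2/3) × 0.00028^(1/2) = 7.123 m³/s
V = Q/A = 7.123/12.25 = 0.5816 m/s

0.582 m/s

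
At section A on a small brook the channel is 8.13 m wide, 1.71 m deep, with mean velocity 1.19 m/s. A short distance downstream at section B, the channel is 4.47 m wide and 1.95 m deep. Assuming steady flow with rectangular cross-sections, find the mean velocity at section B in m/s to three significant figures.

1.90 m/s

Q = A₁V₁ = (8.13×1.71) × 1.19 = 16.54 m³/s
A₂ = 4.47 × 1.95 = 8.717 m²
V₂ = Q/A₂ = 16.54/8.717 = 1.898 m/s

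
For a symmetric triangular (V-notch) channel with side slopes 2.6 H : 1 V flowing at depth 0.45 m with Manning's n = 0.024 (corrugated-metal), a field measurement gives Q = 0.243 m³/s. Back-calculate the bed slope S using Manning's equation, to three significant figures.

A = z·y² = 2.6×0.45² = 0.5265 m²
P = 2y√(1+z²) = 2×0.45×√(1+2.6²) = 2.507 m
R = A/P = 0.5265/2.507 = 0.2100 m
S = (Q·n / (1·A·R^(2/3)))² = (0.243×0.024 / (1×0.5265×0.3533))² = 0.0009830

0.000983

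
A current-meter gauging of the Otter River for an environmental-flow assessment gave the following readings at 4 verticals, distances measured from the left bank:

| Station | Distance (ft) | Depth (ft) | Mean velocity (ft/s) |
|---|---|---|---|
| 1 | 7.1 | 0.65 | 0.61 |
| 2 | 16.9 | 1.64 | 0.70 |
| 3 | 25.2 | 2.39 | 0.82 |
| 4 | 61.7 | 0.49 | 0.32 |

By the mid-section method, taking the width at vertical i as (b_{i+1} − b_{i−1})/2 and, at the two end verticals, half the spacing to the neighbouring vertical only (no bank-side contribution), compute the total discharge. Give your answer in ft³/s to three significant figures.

w_1 = (16.9 − 7.1)/2 = 4.9 ft; q_1 = 0.61 × 0.65 × 4.9 = 1.943 ft³/s
w_2 = (25.2 − 7.1)/2 = 9.05 ft; q_2 = 0.70 × 1.64 × 9.05 = 10.39 ft³/s
w_3 = (61.7 − 16.9)/2 = 22.4 ft; q_3 = 0.82 × 2.39 × 22.4 = 43.90 ft³/s
w_4 = (61.7 − 25.2)/2 = 18.25 ft; q_4 = 0.32 × 0.49 × 18.25 = 2.862 ft³/s
Q = Σ qᵢ = 59.09 ft³/s

59.1 ft³/s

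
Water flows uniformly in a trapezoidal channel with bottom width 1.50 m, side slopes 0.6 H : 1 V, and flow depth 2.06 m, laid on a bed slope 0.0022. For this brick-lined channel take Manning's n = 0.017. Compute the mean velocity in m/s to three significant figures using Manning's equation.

2.56 m/s

A = (b + z·y)·y = (1.50 + 0.6×2.06)×2.06 = 5.636 m²
P = b + 2y√(1+z²) = 1.50 + 2×2.06×√(1+0.6²) = 6.305 m
R = A/P = 5.636/6.305 = 0.8940 m
Q = (1/n)·A·R^(2/3)·S^(1/2) = (1/0.017) × 5.636 × 0.8940^(2/3) × 0.0022^(1/2) = 14.43 m³/s
V = Q/A = 14.43/5.636 = 2.560 m/s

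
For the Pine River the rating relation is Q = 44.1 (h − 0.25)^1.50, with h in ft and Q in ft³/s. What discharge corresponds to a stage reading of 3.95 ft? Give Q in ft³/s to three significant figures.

314 ft³/s

Q = 44.1 × (3.95 − 0.25)^1.50 = 44.1 × 3.7^1.50 = 313.9 ft³/s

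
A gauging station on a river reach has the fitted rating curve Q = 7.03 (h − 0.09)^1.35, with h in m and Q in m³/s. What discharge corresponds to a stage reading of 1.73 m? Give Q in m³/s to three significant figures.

Q = 7.03 × (1.73 − 0.09)^1.35 = 7.03 × 1.64^1.35 = 13.71 m³/s

13.7 m³/s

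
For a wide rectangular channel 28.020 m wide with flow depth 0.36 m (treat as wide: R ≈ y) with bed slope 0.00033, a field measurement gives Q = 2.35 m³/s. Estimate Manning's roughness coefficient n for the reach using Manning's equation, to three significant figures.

A = b·y = 28.020 × 0.36 = 10.09 m²
Wide channel: R ≈ y = 0.36 m
n = (1/Q)·A·R^(2/3)·S^(1/2) = (1/2.35) × 10.09 × 0.5061 × 0.01817 = 0.03946

0.0395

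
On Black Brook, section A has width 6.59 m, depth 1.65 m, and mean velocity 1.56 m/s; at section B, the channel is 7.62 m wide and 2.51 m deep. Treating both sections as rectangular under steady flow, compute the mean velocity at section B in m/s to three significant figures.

0.887 m/s

Q = A₁V₁ = (6.59×1.65) × 1.56 = 16.96 m³/s
A₂ = 7.62 × 2.51 = 19.13 m²
V₂ = Q/A₂ = 16.96/19.13 = 0.8869 m/s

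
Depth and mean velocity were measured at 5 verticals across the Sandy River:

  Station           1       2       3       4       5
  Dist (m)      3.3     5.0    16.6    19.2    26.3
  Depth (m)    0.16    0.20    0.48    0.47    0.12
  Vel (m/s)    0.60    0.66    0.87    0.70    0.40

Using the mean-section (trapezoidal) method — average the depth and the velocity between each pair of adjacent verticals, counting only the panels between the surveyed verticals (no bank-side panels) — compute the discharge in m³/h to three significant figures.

Panel 1-2: Δb = 1.7 m, d̄ = (0.16+0.20)/2 = 0.18, v̄ = (0.60+0.66)/2 = 0.63 → q = 1.7×0.18×0.63 = 0.1928 m³/s
Panel 2-3: Δb = 11.6 m, d̄ = (0.20+0.48)/2 = 0.34, v̄ = (0.66+0.87)/2 = 0.765 → q = 11.6×0.34×0.765 = 3.017 m³/s
Panel 3-4: Δb = 2.6 m, d̄ = (0.48+0.47)/2 = 0.475, v̄ = (0.87+0.70)/2 = 0.785 → q = 2.6×0.475×0.785 = 0.9695 m³/s
Panel 4-5: Δb = 7.1 m, d̄ = (0.47+0.12)/2 = 0.295, v̄ = (0.70+0.40)/2 = 0.55 → q = 7.1×0.295×0.55 = 1.152 m³/s
Q = Σ q = 5.331 m³/s
= 5.331 × 3600 = 19190 m³/h

19200 m³/h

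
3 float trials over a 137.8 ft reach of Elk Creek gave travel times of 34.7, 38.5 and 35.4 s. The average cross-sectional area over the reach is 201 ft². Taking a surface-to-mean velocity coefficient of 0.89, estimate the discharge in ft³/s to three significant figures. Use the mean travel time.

t̄ = (34.7 + 38.5 + 35.4) / 3 = 36.2 s
v_surface = L / t̄ = 137.8 / 36.2 = 3.807 ft/s
v_mean = 0.89 × 3.807 = 3.388 ft/s
Q = A × v_mean = 201 × 3.388 = 681.0 ft³/s

681 ft³/s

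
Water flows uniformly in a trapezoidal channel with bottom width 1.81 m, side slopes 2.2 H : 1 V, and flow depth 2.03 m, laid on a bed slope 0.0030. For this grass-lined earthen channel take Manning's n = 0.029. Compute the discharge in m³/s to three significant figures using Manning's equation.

25.6 m³/s

A = (b + z·y)·y = (1.81 + 2.2×2.03)×2.03 = 12.74 m²
P = b + 2y√(1+z²) = 1.81 + 2×2.03×√(1+2.2²) = 11.62 m
R = A/P = 12.74/11.62 = 1.096 m
Q = (1/n)·A·R^(2/3)·S^(1/2) = (1/0.029) × 12.74 × 1.096^(2/3) × 0.0030^(1/2) = 25.58 m³/s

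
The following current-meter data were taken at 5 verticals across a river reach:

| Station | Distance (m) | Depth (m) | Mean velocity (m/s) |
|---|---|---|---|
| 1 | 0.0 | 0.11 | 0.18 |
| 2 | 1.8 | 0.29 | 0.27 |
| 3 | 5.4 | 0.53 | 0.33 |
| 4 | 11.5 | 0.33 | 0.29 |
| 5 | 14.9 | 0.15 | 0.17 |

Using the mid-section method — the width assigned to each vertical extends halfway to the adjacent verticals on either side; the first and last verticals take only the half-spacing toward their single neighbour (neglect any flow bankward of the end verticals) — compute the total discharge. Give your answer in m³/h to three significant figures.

w_1 = (1.8 − 0.0)/2 = 0.9 m; q_1 = 0.18 × 0.11 × 0.9 = 0.01782 m³/s
w_2 = (5.4 − 0.0)/2 = 2.7 m; q_2 = 0.27 × 0.29 × 2.7 = 0.2114 m³/s
w_3 = (11.5 − 1.8)/2 = 4.85 m; q_3 = 0.33 × 0.53 × 4.85 = 0.8483 m³/s
w_4 = (14.9 − 5.4)/2 = 4.75 m; q_4 = 0.29 × 0.33 × 4.75 = 0.4546 m³/s
w_5 = (14.9 − 11.5)/2 = 1.7 m; q_5 = 0.17 × 0.15 × 1.7 = 0.04335 m³/s
Q = Σ qᵢ = 1.575 m³/s
= 1.575 × 3600 = 5672 m³/h

5670 m³/h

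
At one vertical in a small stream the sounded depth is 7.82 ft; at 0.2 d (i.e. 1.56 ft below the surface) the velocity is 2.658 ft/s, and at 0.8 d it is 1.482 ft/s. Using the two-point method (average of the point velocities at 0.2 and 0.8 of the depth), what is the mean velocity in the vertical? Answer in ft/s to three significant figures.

v̄ = (2.658 + 1.482) / 2 = 2.070 ft/s

2.07 ft/s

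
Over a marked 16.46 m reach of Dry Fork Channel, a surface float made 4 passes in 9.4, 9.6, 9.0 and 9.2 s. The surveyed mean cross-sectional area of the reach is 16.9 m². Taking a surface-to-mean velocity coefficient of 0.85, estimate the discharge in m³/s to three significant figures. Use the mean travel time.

25.4 m³/s

t̄ = (9.4 + 9.6 + 9.0 + 9.2) / 4 = 9.3 s
v_surface = L / t̄ = 16.46 / 9.3 = 1.770 m/s
v_mean = 0.85 × 1.770 = 1.504 m/s
Q = A × v_mean = 16.9 × 1.504 = 25.42 m³/s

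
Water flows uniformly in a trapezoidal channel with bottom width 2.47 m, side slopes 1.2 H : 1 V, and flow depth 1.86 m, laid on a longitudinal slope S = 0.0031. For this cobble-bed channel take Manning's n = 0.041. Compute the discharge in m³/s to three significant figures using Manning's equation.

12.3 m³/s

A = (b + z·y)·y = (2.47 + 1.2×1.86)×1.86 = 8.746 m²
P = b + 2y√(1+z²) = 2.47 + 2×1.86×√(1+1.2²) = 8.281 m
R = A/P = 8.746/8.281 = 1.056 m
Q = (1/n)·A·R^(2/3)·S^(1/2) = (1/0.041) × 8.746 × 1.056^(2/3) × 0.0031^(1/2) = 12.32 m³/s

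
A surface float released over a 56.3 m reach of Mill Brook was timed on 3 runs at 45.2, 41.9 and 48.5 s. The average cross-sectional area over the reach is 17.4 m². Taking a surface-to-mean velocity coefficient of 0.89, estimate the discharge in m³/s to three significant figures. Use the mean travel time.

t̄ = (45.2 + 41.9 + 48.5) / 3 = 45.2 s
v_surface = L / t̄ = 56.3 / 45.2 = 1.246 m/s
v_mean = 0.89 × 1.246 = 1.109 m/s
Q = A × v_mean = 17.4 × 1.109 = 19.29 m³/s

19.3 m³/s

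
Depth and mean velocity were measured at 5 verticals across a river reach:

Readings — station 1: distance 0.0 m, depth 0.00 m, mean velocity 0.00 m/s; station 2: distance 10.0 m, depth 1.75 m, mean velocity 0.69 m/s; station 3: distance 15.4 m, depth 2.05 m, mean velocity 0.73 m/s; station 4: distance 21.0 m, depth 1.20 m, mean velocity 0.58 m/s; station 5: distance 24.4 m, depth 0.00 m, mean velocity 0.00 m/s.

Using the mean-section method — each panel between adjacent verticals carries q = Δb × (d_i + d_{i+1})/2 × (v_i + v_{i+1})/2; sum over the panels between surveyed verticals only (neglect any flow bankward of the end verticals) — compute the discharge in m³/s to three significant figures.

16.9 m³/s

Panel 1-2: Δb = 10 m, d̄ = (0.00+1.75)/2 = 0.875, v̄ = (0.00+0.69)/2 = 0.345 → q = 10×0.875×0.345 = 3.019 m³/s
Panel 2-3: Δb = 5.4 m, d̄ = (1.75+2.05)/2 = 1.9, v̄ = (0.69+0.73)/2 = 0.71 → q = 5.4×1.9×0.71 = 7.285 m³/s
Panel 3-4: Δb = 5.6 m, d̄ = (2.05+1.20)/2 = 1.625, v̄ = (0.73+0.58)/2 = 0.655 → q = 5.6×1.625×0.655 = 5.961 m³/s
Panel 4-5: Δb = 3.4 m, d̄ = (1.20+0.00)/2 = 0.6, v̄ = (0.58+0.00)/2 = 0.29 → q = 3.4×0.6×0.29 = 0.5916 m³/s
Q = Σ q = 16.86 m³/s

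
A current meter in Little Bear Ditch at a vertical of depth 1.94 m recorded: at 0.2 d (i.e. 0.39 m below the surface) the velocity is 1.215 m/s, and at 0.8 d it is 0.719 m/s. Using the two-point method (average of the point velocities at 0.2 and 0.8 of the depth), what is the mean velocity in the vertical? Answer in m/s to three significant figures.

v̄ = (1.215 + 0.719) / 2 = 0.9670 m/s

0.967 m/s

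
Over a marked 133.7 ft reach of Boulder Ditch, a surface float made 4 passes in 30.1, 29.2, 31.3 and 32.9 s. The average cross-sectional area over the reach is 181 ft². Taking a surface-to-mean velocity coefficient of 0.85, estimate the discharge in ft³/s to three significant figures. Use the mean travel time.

t̄ = (30.1 + 29.2 + 31.3 + 32.9) / 4 = 30.875 s
v_surface = L / t̄ = 133.7 / 30.875 = 4.330 ft/s
v_mean = 0.85 × 4.330 = 3.681 ft/s
Q = A × v_mean = 181 × 3.681 = 666.2 ft³/s

666 ft³/s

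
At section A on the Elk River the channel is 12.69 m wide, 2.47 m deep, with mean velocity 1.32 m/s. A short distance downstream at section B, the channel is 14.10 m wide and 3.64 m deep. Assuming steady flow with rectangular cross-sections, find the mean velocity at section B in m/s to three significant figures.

0.806 m/s

Q = A₁V₁ = (12.69×2.47) × 1.32 = 41.37 m³/s
A₂ = 14.10 × 3.64 = 51.32 m²
V₂ = Q/A₂ = 41.37/51.32 = 0.8061 m/s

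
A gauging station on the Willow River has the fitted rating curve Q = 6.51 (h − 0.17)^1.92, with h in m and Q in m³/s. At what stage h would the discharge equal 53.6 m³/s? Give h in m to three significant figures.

3.17 m

h − h₀ = (Q/C)^(1/b) = (53.6/6.51)^(1/1.92) = 2.998 m
h = 0.17 + 2.998 = 3.168 m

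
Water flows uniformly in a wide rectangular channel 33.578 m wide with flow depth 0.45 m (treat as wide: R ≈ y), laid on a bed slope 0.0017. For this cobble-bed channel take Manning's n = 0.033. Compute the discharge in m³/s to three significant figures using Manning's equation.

11.1 m³/s

A = b·y = 33.578 × 0.45 = 15.11 m²
Wide channel: R ≈ y = 0.45 m
Q = (1/n)·A·R^(2/3)·S^(1/2) = (1/0.033) × 15.11 × 0.4500^(2/3) × 0.0017^(1/2) = 11.09 m³/s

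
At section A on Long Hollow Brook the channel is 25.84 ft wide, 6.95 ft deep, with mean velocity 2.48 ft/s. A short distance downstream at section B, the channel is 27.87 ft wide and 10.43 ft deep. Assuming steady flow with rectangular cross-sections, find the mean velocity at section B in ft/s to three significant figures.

Q = A₁V₁ = (25.84×6.95) × 2.48 = 445.4 ft³/s
A₂ = 27.87 × 10.43 = 290.7 ft²
V₂ = Q/A₂ = 445.4/290.7 = 1.532 ft/s

1.53 ft/s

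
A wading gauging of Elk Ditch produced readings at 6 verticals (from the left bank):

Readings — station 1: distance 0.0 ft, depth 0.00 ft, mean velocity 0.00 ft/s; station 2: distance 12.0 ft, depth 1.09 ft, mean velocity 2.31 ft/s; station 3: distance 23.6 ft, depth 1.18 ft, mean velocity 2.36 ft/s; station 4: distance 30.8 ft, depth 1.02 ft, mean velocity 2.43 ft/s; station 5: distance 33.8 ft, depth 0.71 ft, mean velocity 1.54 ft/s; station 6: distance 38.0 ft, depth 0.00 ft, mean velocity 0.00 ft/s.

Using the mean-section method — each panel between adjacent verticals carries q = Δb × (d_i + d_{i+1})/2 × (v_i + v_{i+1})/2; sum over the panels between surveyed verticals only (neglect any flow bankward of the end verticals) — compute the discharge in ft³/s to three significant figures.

63.6 ft³/s

Panel 1-2: Δb = 12 ft, d̄ = (0.00+1.09)/2 = 0.545, v̄ = (0.00+2.31)/2 = 1.155 → q = 12×0.545×1.155 = 7.554 ft³/s
Panel 2-3: Δb = 11.6 ft, d̄ = (1.09+1.18)/2 = 1.135, v̄ = (2.31+2.36)/2 = 2.335 → q = 11.6×1.135×2.335 = 30.74 ft³/s
Panel 3-4: Δb = 7.2 ft, d̄ = (1.18+1.02)/2 = 1.1, v̄ = (2.36+2.43)/2 = 2.395 → q = 7.2×1.1×2.395 = 18.97 ft³/s
Panel 4-5: Δb = 3 ft, d̄ = (1.02+0.71)/2 = 0.865, v̄ = (2.43+1.54)/2 = 1.985 → q = 3×0.865×1.985 = 5.151 ft³/s
Panel 5-6: Δb = 4.2 ft, d̄ = (0.71+0.00)/2 = 0.355, v̄ = (1.54+0.00)/2 = 0.77 → q = 4.2×0.355×0.77 = 1.148 ft³/s
Q = Σ q = 63.56 ft³/s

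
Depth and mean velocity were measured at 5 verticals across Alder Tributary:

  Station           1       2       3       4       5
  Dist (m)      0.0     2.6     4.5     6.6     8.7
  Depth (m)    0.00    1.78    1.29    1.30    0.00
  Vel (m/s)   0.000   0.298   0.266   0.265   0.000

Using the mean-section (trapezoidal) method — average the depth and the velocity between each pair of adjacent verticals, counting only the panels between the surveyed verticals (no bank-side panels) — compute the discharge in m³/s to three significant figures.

2.07 m³/s

Panel 1-2: Δb = 2.6 m, d̄ = (0.00+1.78)/2 = 0.89, v̄ = (0.000+0.298)/2 = 0.149 → q = 2.6×0.89×0.149 = 0.3448 m³/s
Panel 2-3: Δb = 1.9 m, d̄ = (1.78+1.29)/2 = 1.535, v̄ = (0.298+0.266)/2 = 0.282 → q = 1.9×1.535×0.282 = 0.8225 m³/s
Panel 3-4: Δb = 2.1 m, d̄ = (1.29+1.30)/2 = 1.295, v̄ = (0.266+0.265)/2 = 0.2655 → q = 2.1×1.295×0.2655 = 0.7220 m³/s
Panel 4-5: Δb = 2.1 m, d̄ = (1.30+0.00)/2 = 0.65, v̄ = (0.265+0.000)/2 = 0.1325 → q = 2.1×0.65×0.1325 = 0.1809 m³/s
Q = Σ q = 2.070 m³/s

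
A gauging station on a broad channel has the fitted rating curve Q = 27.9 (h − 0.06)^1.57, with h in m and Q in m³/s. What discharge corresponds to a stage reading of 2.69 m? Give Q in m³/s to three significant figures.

Q = 27.9 × (2.69 − 0.06)^1.57 = 27.9 × 2.63^1.57 = 127.3 m³/s

127 m³/s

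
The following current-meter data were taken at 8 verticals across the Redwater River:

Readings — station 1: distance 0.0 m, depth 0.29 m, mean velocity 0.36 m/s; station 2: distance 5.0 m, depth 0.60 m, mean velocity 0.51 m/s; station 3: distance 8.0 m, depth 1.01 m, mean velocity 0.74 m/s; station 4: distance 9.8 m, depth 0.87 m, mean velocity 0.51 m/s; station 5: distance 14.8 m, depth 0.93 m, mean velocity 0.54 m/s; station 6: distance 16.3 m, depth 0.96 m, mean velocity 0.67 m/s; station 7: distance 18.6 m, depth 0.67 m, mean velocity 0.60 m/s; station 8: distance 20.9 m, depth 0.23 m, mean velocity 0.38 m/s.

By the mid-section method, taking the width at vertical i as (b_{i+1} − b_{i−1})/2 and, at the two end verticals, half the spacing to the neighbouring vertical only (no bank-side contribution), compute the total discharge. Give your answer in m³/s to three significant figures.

8.67 m³/s

w_1 = (5.0 − 0.0)/2 = 2.5 m; q_1 = 0.36 × 0.29 × 2.5 = 0.2610 m³/s
w_2 = (8.0 − 0.0)/2 = 4 m; q_2 = 0.51 × 0.60 × 4 = 1.224 m³/s
w_3 = (9.8 − 5.0)/2 = 2.4 m; q_3 = 0.74 × 1.01 × 2.4 = 1.794 m³/s
w_4 = (14.8 − 8.0)/2 = 3.4 m; q_4 = 0.51 × 0.87 × 3.4 = 1.509 m³/s
w_5 = (16.3 − 9.8)/2 = 3.25 m; q_5 = 0.54 × 0.93 × 3.25 = 1.632 m³/s
w_6 = (18.6 − 14.8)/2 = 1.9 m; q_6 = 0.67 × 0.96 × 1.9 = 1.222 m³/s
w_7 = (20.9 − 16.3)/2 = 2.3 m; q_7 = 0.60 × 0.67 × 2.3 = 0.9246 m³/s
w_8 = (20.9 − 18.6)/2 = 1.15 m; q_8 = 0.38 × 0.23 × 1.15 = 0.1005 m³/s
Q = Σ qᵢ = 8.667 m³/s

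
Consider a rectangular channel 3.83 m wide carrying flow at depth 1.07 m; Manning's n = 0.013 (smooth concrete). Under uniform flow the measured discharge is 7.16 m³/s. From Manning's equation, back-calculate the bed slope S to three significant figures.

0.000852

A = b·y = 3.83 × 1.07 = 4.098 m²
P = b + 2y = 3.83 + 2×1.07 = 5.970 m
R = A/P = 4.098/5.970 = 0.6864 m
S = (Q·n / (1·A·R^(2/3)))² = (7.16×0.013 / (1×4.098×0.7782))² = 0.0008519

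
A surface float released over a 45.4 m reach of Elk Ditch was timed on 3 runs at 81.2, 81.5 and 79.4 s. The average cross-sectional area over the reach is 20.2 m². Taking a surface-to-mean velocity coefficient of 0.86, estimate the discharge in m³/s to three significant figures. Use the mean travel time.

t̄ = (81.2 + 81.5 + 79.4) / 3 = 80.7 s
v_surface = L / t̄ = 45.4 / 80.7 = 0.5626 m/s
v_mean = 0.86 × 0.5626 = 0.4838 m/s
Q = A × v_mean = 20.2 × 0.4838 = 9.773 m³/s

9.77 m³/s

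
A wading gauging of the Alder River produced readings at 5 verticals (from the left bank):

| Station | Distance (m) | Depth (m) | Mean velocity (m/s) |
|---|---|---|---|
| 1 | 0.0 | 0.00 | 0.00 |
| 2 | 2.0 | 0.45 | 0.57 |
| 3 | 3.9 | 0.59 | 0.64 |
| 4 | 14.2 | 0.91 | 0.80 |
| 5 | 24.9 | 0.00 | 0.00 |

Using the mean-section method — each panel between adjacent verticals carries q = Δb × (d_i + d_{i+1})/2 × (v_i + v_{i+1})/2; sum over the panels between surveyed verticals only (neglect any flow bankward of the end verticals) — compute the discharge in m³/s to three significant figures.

8.24 m³/s

Panel 1-2: Δb = 2 m, d̄ = (0.00+0.45)/2 = 0.225, v̄ = (0.00+0.57)/2 = 0.285 → q = 2×0.225×0.285 = 0.1283 m³/s
Panel 2-3: Δb = 1.9 m, d̄ = (0.45+0.59)/2 = 0.52, v̄ = (0.57+0.64)/2 = 0.605 → q = 1.9×0.52×0.605 = 0.5977 m³/s
Panel 3-4: Δb = 10.3 m, d̄ = (0.59+0.91)/2 = 0.75, v̄ = (0.64+0.80)/2 = 0.72 → q = 10.3×0.75×0.72 = 5.562 m³/s
Panel 4-5: Δb = 10.7 m, d̄ = (0.91+0.00)/2 = 0.455, v̄ = (0.80+0.00)/2 = 0.4 → q = 10.7×0.455×0.4 = 1.947 m³/s
Q = Σ q = 8.235 m³/s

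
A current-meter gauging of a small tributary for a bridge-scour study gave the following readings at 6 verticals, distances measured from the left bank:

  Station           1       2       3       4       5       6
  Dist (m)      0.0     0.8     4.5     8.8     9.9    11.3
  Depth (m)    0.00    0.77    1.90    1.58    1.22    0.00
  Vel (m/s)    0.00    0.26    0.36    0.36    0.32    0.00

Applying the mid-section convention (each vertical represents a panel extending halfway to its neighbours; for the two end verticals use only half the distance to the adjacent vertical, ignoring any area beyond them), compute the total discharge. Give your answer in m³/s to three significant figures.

w_2 = (4.5 − 0.0)/2 = 2.25 m; q_2 = 0.26 × 0.77 × 2.25 = 0.4505 m³/s
w_3 = (8.8 − 0.8)/2 = 4 m; q_3 = 0.36 × 1.90 × 4 = 2.736 m³/s
w_4 = (9.9 − 4.5)/2 = 2.7 m; q_4 = 0.36 × 1.58 × 2.7 = 1.536 m³/s
w_5 = (11.3 − 8.8)/2 = 1.25 m; q_5 = 0.32 × 1.22 × 1.25 = 0.4880 m³/s
Stations 1, 6 contribute zero (depth or velocity is 0).
Q = Σ qᵢ = 5.210 m³/s

5.21 m³/s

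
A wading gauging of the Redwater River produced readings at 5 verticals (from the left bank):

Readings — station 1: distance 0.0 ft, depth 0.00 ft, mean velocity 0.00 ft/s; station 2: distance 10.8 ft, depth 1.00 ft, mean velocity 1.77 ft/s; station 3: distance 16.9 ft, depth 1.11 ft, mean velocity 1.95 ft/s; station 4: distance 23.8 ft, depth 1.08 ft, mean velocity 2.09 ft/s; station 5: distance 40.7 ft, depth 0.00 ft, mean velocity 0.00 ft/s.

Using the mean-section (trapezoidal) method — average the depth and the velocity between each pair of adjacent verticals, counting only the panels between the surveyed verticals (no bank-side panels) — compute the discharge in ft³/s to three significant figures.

Panel 1-2: Δb = 10.8 ft, d̄ = (0.00+1.00)/2 = 0.5, v̄ = (0.00+1.77)/2 = 0.885 → q = 10.8×0.5×0.885 = 4.779 ft³/s
Panel 2-3: Δb = 6.1 ft, d̄ = (1.00+1.11)/2 = 1.055, v̄ = (1.77+1.95)/2 = 1.86 → q = 6.1×1.055×1.86 = 11.97 ft³/s
Panel 3-4: Δb = 6.9 ft, d̄ = (1.11+1.08)/2 = 1.095, v̄ = (1.95+2.09)/2 = 2.02 → q = 6.9×1.095×2.02 = 15.26 ft³/s
Panel 4-5: Δb = 16.9 ft, d̄ = (1.08+0.00)/2 = 0.54, v̄ = (2.09+0.00)/2 = 1.045 → q = 16.9×0.54×1.045 = 9.537 ft³/s
Q = Σ q = 41.55 ft³/s

41.5 ft³/s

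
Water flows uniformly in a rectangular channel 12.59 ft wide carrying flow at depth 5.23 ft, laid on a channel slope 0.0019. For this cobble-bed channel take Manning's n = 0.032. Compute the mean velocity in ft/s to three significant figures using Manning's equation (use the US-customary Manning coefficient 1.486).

A = b·y = 12.59 × 5.23 = 65.85 ft²
P = b + 2y = 12.59 + 2×5.23 = 23.05 ft
R = A/P = 65.85/23.05 = 2.857 ft
Q = (1.486/n)·A·R^(2/3)·S^(1/2) = (1.486/0.032) × 65.85 × 2.857^(2/3) × 0.0019^(1/2) = 268.3 ft³/s
V = Q/A = 268.3/65.85 = 4.075 ft/s

4.08 ft/s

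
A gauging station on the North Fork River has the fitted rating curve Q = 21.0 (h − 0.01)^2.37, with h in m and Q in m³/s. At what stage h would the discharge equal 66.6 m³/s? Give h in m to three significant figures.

1.64 m

h − h₀ = (Q/C)^(1/b) = (66.6/21.0)^(1/2.37) = 1.627 m
h = 0.01 + 1.627 = 1.637 m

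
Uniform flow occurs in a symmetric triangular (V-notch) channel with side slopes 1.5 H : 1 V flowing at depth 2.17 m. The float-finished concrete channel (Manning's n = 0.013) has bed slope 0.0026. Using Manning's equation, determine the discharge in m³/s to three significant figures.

A = z·y² = 1.5×2.17² = 7.063 m²
P = 2y√(1+z²) = 2×2.17×√(1+1.5²) = 7.824 m
R = A/P = 7.063/7.824 = 0.9028 m
Q = (1/n)·A·R^(2/3)·S^(1/2) = (1/0.013) × 7.063 × 0.9028^(2/3) × 0.0026^(1/2) = 25.88 m³/s

25.9 m³/s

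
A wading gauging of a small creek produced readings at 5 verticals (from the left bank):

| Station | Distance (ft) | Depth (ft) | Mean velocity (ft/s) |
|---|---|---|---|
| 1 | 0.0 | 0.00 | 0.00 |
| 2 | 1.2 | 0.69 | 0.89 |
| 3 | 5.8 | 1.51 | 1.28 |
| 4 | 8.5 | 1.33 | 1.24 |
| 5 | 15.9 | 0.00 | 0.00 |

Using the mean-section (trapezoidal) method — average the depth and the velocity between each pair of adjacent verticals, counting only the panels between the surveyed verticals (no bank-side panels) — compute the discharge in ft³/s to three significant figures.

Panel 1-2: Δb = 1.2 ft, d̄ = (0.00+0.69)/2 = 0.345, v̄ = (0.00+0.89)/2 = 0.445 → q = 1.2×0.345×0.445 = 0.1842 ft³/s
Panel 2-3: Δb = 4.6 ft, d̄ = (0.69+1.51)/2 = 1.1, v̄ = (0.89+1.28)/2 = 1.085 → q = 4.6×1.1×1.085 = 5.490 ft³/s
Panel 3-4: Δb = 2.7 ft, d̄ = (1.51+1.33)/2 = 1.42, v̄ = (1.28+1.24)/2 = 1.26 → q = 2.7×1.42×1.26 = 4.831 ft³/s
Panel 4-5: Δb = 7.4 ft, d̄ = (1.33+0.00)/2 = 0.665, v̄ = (1.24+0.00)/2 = 0.62 → q = 7.4×0.665×0.62 = 3.051 ft³/s
Q = Σ q = 13.56 ft³/s

13.6 ft³/s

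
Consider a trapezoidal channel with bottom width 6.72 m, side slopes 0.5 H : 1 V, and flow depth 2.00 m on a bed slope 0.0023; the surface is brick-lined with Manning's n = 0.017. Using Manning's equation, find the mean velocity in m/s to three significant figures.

3.50 m/s

A = (b + z·y)·y = (6.72 + 0.5×2.00)×2.00 = 15.44 m²
P = b + 2y√(1+z²) = 6.72 + 2×2.00×√(1+0.5²) = 11.19 m
R = A/P = 15.44/11.19 = 1.380 m
Q = (1/n)·A·R^(2/3)·S^(1/2) = (1/0.017) × 15.44 × 1.380^(2/3) × 0.0023^(1/2) = 53.98 m³/s
V = Q/A = 53.98/15.44 = 3.496 m/s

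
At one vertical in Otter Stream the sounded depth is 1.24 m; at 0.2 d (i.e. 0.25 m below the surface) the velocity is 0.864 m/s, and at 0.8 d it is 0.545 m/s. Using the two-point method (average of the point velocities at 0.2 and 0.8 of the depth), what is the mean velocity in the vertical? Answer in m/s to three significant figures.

0.705 m/s

v̄ = (0.864 + 0.545) / 2 = 0.7045 m/s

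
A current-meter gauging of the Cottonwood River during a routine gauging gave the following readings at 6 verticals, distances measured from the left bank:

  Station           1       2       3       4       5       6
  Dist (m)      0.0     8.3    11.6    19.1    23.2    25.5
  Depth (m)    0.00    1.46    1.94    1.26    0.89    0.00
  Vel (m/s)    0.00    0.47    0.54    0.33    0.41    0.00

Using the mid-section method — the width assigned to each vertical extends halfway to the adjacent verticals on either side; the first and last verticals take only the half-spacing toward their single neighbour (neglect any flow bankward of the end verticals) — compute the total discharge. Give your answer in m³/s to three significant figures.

13.2 m³/s

w_2 = (11.6 − 0.0)/2 = 5.8 m; q_2 = 0.47 × 1.46 × 5.8 = 3.980 m³/s
w_3 = (19.1 − 8.3)/2 = 5.4 m; q_3 = 0.54 × 1.94 × 5.4 = 5.657 m³/s
w_4 = (23.2 − 11.6)/2 = 5.8 m; q_4 = 0.33 × 1.26 × 5.8 = 2.412 m³/s
w_5 = (25.5 − 19.1)/2 = 3.2 m; q_5 = 0.41 × 0.89 × 3.2 = 1.168 m³/s
Stations 1, 6 contribute zero (depth or velocity is 0).
Q = Σ qᵢ = 13.22 m³/s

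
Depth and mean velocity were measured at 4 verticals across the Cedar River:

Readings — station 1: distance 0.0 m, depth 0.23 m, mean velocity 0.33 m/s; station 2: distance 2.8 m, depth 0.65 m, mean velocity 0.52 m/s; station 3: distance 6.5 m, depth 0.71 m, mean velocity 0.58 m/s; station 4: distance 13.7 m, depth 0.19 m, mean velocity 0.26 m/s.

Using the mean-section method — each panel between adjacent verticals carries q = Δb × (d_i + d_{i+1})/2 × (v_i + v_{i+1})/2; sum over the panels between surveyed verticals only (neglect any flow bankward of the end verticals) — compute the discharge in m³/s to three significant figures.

3.27 m³/s

Panel 1-2: Δb = 2.8 m, d̄ = (0.23+0.65)/2 = 0.44, v̄ = (0.33+0.52)/2 = 0.425 → q = 2.8×0.44×0.425 = 0.5236 m³/s
Panel 2-3: Δb = 3.7 m, d̄ = (0.65+0.71)/2 = 0.68, v̄ = (0.52+0.58)/2 = 0.55 → q = 3.7×0.68×0.55 = 1.384 m³/s
Panel 3-4: Δb = 7.2 m, d̄ = (0.71+0.19)/2 = 0.45, v̄ = (0.58+0.26)/2 = 0.42 → q = 7.2×0.45×0.42 = 1.361 m³/s
Q = Σ q = 3.268 m³/s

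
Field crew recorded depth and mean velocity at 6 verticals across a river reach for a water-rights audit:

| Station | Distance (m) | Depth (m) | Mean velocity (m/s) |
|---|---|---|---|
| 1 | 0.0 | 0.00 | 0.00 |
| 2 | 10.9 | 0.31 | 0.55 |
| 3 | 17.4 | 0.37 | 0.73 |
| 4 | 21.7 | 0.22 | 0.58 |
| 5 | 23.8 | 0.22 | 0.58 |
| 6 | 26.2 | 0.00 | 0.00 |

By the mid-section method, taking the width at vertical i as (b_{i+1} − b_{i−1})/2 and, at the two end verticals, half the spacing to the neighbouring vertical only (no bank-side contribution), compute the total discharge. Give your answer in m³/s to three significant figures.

3.64 m³/s

w_2 = (17.4 − 0.0)/2 = 8.7 m; q_2 = 0.55 × 0.31 × 8.7 = 1.483 m³/s
w_3 = (21.7 − 10.9)/2 = 5.4 m; q_3 = 0.73 × 0.37 × 5.4 = 1.459 m³/s
w_4 = (23.8 − 17.4)/2 = 3.2 m; q_4 = 0.58 × 0.22 × 3.2 = 0.4083 m³/s
w_5 = (26.2 − 21.7)/2 = 2.25 m; q_5 = 0.58 × 0.22 × 2.25 = 0.2871 m³/s
Stations 1, 6 contribute zero (depth or velocity is 0).
Q = Σ qᵢ = 3.637 m³/s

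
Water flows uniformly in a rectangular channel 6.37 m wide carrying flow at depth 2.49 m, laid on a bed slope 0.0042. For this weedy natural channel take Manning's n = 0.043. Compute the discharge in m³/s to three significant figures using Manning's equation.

29.9 m³/s

A = b·y = 6.37 × 2.49 = 15.86 m²
P = b + 2y = 6.37 + 2×2.49 = 11.35 m
R = A/P = 15.86/11.35 = 1.397 m
Q = (1/n)·A·R^(2/3)·S^(1/2) = (1/0.043) × 15.86 × 1.397^(2/3) × 0.0042^(1/2) = 29.88 m³/s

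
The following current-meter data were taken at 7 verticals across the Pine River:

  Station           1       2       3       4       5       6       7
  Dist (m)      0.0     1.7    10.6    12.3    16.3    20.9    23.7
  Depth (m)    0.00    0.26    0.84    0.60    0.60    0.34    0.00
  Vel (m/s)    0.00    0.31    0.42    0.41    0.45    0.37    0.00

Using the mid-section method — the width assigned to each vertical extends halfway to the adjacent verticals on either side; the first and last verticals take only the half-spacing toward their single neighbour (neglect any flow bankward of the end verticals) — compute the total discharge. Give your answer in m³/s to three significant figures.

4.62 m³/s

w_2 = (10.6 − 0.0)/2 = 5.3 m; q_2 = 0.31 × 0.26 × 5.3 = 0.4272 m³/s
w_3 = (12.3 − 1.7)/2 = 5.3 m; q_3 = 0.42 × 0.84 × 5.3 = 1.870 m³/s
w_4 = (16.3 − 10.6)/2 = 2.85 m; q_4 = 0.41 × 0.60 × 2.85 = 0.7011 m³/s
w_5 = (20.9 − 12.3)/2 = 4.3 m; q_5 = 0.45 × 0.60 × 4.3 = 1.161 m³/s
w_6 = (23.7 − 16.3)/2 = 3.7 m; q_6 = 0.37 × 0.34 × 3.7 = 0.4655 m³/s
Stations 1, 7 contribute zero (depth or velocity is 0).
Q = Σ qᵢ = 4.625 m³/s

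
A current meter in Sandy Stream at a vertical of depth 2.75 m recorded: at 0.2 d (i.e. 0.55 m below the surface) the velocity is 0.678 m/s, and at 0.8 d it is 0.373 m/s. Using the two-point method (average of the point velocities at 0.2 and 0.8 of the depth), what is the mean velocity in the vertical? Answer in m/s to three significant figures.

0.526 m/s

v̄ = (0.678 + 0.373) / 2 = 0.5255 m/s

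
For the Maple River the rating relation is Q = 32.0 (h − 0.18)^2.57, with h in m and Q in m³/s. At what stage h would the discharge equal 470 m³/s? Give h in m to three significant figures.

3.02 m

h − h₀ = (Q/C)^(1/b) = (470/32.0)^(1/2.57) = 2.845 m
h = 0.18 + 2.845 = 3.025 m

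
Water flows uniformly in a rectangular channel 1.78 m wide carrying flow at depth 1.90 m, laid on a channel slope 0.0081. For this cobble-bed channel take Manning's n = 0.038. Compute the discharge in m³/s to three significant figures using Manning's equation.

A = b·y = 1.78 × 1.90 = 3.382 m²
P = b + 2y = 1.78 + 2×1.90 = 5.580 m
R = A/P = 3.382/5.580 = 0.6061 m
Q = (1/n)·A·R^(2/3)·S^(1/2) = (1/0.038) × 3.382 × 0.6061^(2/3) × 0.0081^(1/2) = 5.737 m³/s

5.74 m³/s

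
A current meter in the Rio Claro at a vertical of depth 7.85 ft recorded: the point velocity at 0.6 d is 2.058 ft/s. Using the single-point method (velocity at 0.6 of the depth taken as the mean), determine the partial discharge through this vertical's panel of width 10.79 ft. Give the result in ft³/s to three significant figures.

174 ft³/s

v̄ = v₀.₆ = 2.058 ft/s
q = v̄ × d × w = 2.058 × 7.85 × 10.79 = 174.3 ft³/s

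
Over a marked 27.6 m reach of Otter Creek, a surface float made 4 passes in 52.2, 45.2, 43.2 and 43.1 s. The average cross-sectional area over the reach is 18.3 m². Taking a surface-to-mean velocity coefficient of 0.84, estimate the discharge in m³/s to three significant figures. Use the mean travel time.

t̄ = (52.2 + 45.2 + 43.2 + 43.1) / 4 = 45.925 s
v_surface = L / t̄ = 27.6 / 45.925 = 0.6010 m/s
v_mean = 0.84 × 0.6010 = 0.5048 m/s
Q = A × v_mean = 18.3 × 0.5048 = 9.238 m³/s

9.24 m³/s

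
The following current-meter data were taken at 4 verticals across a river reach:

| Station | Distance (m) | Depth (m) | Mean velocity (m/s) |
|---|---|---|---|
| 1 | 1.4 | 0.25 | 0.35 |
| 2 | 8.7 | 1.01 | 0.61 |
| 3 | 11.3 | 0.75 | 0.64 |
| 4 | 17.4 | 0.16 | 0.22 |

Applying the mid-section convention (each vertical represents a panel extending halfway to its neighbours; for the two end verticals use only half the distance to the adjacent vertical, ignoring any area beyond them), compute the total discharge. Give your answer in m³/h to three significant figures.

w_1 = (8.7 − 1.4)/2 = 3.65 m; q_1 = 0.35 × 0.25 × 3.65 = 0.3194 m³/s
w_2 = (11.3 − 1.4)/2 = 4.95 m; q_2 = 0.61 × 1.01 × 4.95 = 3.050 m³/s
w_3 = (17.4 − 8.7)/2 = 4.35 m; q_3 = 0.64 × 0.75 × 4.35 = 2.088 m³/s
w_4 = (17.4 − 11.3)/2 = 3.05 m; q_4 = 0.22 × 0.16 × 3.05 = 0.1074 m³/s
Q = Σ qᵢ = 5.564 m³/s
= 5.564 × 3600 = 20030 m³/h

20000 m³/h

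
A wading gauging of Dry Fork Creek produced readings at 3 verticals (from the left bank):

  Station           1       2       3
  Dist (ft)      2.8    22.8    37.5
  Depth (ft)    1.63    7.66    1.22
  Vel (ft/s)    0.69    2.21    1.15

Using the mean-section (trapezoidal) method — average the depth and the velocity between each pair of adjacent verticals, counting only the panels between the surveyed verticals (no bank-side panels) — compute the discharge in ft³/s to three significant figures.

Panel 1-2: Δb = 20 ft, d̄ = (1.63+7.66)/2 = 4.645, v̄ = (0.69+2.21)/2 = 1.45 → q = 20×4.645×1.45 = 134.7 ft³/s
Panel 2-3: Δb = 14.7 ft, d̄ = (7.66+1.22)/2 = 4.44, v̄ = (2.21+1.15)/2 = 1.68 → q = 14.7×4.44×1.68 = 109.7 ft³/s
Q = Σ q = 244.4 ft³/s

244 ft³/s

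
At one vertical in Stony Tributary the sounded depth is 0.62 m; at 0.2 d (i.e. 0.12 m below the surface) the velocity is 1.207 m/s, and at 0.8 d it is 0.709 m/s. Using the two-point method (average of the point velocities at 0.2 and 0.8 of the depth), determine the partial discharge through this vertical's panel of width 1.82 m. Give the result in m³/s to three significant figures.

v̄ = (1.207 + 0.709) / 2 = 0.9580 m/s
q = v̄ × d × w = 0.9580 × 0.62 × 1.82 = 1.081 m³/s

1.08 m³/s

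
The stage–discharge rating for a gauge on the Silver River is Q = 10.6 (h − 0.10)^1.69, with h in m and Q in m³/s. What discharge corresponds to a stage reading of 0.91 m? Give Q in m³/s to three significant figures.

Q = 10.6 × (0.91 − 0.10)^1.69 = 10.6 × 0.81^1.69 = 7.424 m³/s

7.42 m³/s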